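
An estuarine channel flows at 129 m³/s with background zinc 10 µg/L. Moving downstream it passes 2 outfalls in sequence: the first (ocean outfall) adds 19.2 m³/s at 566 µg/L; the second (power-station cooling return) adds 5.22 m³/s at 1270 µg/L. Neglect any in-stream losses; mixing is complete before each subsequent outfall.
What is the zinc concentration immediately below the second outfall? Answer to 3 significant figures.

Outfall 1: combined Q = 148.2 m³/s; C = (129.0·10.00 + 19.20·566.0)/148.2 = 82.03 µg/L.
Outfall 2: combined Q = 153.4 m³/s; C = (148.2·82.03 + 5.220·1270)/153.4 = 122.5 µg/L.

122 µg/L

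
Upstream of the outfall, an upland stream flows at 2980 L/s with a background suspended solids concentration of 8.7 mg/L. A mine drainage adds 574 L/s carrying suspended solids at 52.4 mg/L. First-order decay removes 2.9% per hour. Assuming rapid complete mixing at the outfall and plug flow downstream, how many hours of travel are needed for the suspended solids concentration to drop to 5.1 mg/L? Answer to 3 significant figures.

38.3 h

Mass balance: C = (2980·8.700 + 574.0·52.40) / 3554 = 56000/3554 = 15.76 mg/L.
2.9%/h lost → k = −ln(1 − 0.029) = 0.02943 h⁻¹.
15.76·exp(−k·t) = 5.1 → t = ln(15.76/5.1)/k = 138000 s = 38.33 h.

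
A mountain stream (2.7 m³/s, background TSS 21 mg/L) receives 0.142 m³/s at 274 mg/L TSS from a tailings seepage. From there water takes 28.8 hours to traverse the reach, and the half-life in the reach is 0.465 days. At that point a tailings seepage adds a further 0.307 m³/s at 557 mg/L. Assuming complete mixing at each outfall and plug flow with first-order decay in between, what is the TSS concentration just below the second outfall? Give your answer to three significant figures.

Flow-weighted average: C = (2.700·21.00 + 0.1420·274.0) / 2.842 = 95.61/2.842 = 33.64 mg/L; combined flow 2.842 m³/s.
Half-life 0.465 d → k = ln 2 / 0.465 = 1.491 d⁻¹.
First-order decay: C = 33.64·exp(−k·t) = 33.64·0.1672 = 5.624 mg/L.
At the second outfall, C = (2.842·5.624 + 0.3070·557.0) / (2.842 + 0.3070) = 59.38 mg/L.

59.4 mg/L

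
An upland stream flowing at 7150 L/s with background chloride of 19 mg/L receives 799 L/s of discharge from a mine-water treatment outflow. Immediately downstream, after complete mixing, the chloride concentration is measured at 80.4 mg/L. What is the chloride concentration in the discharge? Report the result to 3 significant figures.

630 mg/L

Mass balance: 7150·19.00 + 799.0·Cₑ = 7949·80.40
→ Cₑ = (7949·80.40 − 7150·19.00) / 799.0 = 629.8 mg/L.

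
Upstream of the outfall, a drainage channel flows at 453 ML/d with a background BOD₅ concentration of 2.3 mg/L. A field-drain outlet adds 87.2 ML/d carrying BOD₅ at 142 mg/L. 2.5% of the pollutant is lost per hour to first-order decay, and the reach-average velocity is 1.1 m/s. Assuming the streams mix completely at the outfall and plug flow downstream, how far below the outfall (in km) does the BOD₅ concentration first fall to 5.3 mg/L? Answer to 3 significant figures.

Mixed concentration C = ΣQC/ΣQ = (453.0·2.300 + 87.20·142.0) / 540.2 = 13420/540.2 = 24.85 mg/L.
2.5%/h lost → k = −ln(1 − 0.025) = 0.02532 h⁻¹.
Set 24.85·exp(−k·t) = 5.3 → t = ln(24.85/5.3)/k = 219700 s = 61.03 h.
Distance = v·t = 1.1·219700 = 241700 m = 241.7 km.

242 km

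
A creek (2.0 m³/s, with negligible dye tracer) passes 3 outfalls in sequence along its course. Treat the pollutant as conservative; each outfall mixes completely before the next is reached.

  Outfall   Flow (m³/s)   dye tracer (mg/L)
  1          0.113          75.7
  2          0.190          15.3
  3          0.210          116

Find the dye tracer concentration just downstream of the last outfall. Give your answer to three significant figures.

Outfall 1: combined Q = 2.113 m³/s; C = (2.000·0 + 0.1130·75.70)/2.113 = 4.048 mg/L.
Outfall 2: combined Q = 2.303 m³/s; C = (2.113·4.048 + 0.1900·15.30)/2.303 = 4.977 mg/L.
Outfall 3: combined Q = 2.513 m³/s; C = (2.303·4.977 + 0.2100·116.0)/2.513 = 14.25 mg/L.

14.3 mg/L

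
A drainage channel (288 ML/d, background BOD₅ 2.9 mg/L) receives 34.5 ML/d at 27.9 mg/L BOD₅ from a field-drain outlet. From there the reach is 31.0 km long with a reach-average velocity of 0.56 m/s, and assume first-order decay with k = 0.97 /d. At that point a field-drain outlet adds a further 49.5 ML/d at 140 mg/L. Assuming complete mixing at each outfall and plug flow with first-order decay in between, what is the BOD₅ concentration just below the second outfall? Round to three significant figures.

21.2 mg/L

Conservation of mass: C = (288.0·2.900 + 34.50·27.90) / 322.5 = 1798/322.5 = 5.574 mg/L; combined flow 322.5 ML/d.
Travel time t = 31.0·1000 / 0.56 = 55360 s = 15.38 h.
Applying C = C₀e^(−kt): 5.574 × 0.5371 = 2.994 mg/L.
Second outfall: C = (322.5·2.994 + 49.50·140.0)/372.0 = 21.22 mg/L.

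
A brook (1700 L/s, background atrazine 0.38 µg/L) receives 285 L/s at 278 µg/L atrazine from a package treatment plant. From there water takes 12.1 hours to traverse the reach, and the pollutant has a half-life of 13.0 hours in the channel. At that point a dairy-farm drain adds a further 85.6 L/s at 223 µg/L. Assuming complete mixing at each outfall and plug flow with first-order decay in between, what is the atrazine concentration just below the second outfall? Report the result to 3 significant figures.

29.5 µg/L

Flow-weighted average: C = (1700·0.3800 + 285.0·278.0) / 1985 = 79880/1985 = 40.24 µg/L; combined flow 1985 L/s.
Half-life 13.0 h → k = ln 2 / 13.0 = 0.05332 h⁻¹ = 1.280 d⁻¹.
After decay, C = 40.24 × e^(−kt) = 40.24 × 0.5246 = 21.11 µg/L.
Second outfall: C = (1985·21.11 + 85.60·223.0)/2071 = 29.46 µg/L.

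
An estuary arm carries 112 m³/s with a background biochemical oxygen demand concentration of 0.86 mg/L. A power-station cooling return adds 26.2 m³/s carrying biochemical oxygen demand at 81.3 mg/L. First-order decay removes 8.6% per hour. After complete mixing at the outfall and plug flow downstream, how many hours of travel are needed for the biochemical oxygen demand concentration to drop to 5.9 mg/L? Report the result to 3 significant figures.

Mixed concentration C = ΣQC/ΣQ = (112.0·0.8600 + 26.20·81.30) / 138.2 = 2226/138.2 = 16.11 mg/L.
8.6%/h lost → k = −ln(1 − 0.086) = 0.08992 h⁻¹.
16.11·exp(−k·t) = 5.9 → t = ln(16.11/5.9)/k = 40210 s = 11.17 h.

11.2 h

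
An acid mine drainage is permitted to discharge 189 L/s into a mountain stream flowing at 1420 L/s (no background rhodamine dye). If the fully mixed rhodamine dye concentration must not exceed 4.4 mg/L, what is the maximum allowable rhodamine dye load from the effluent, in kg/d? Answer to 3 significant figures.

Mass balance at the limit: 1420·0 + 189.0·Cₑ = 1609·4.4 → Cₑ = 37.46 mg/L.
189.0 L/s = 0.1890 m³/s. Load = 0.1890 m³/s × 37.46 g/m³ × 86 400 s/d = 611.7 kg/d.

612 kg/d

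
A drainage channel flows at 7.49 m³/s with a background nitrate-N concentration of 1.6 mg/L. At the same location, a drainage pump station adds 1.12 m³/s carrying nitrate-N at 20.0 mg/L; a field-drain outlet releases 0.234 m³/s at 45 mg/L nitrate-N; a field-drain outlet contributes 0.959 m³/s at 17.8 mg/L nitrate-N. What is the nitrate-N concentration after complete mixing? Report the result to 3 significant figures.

6.32 mg/L

Mass balance: C = (7.490·1.600 + 1.120·20.00 + 0.2340·45.00 + 0.9590·17.80) / 9.803 = 61.98/9.803 = 6.323 mg/L.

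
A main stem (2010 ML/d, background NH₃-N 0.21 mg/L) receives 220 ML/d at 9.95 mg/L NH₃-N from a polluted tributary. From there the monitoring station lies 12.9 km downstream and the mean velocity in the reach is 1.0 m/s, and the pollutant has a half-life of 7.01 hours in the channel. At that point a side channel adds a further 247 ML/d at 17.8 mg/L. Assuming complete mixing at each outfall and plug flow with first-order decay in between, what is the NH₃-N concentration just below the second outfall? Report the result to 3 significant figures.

2.51 mg/L

Mixed concentration C = ΣQC/ΣQ = (2010·0.2100 + 220.0·9.950) / 2230 = 2611/2230 = 1.171 mg/L; combined flow 2230 ML/d.
Travel time t = 12.9·1000 / 1.0 = 12900 s = 3.583 h.
Half-life 7.01 h → k = ln 2 / 7.01 = 0.09888 h⁻¹ = 2.373 d⁻¹.
First-order decay: C = 1.171·exp(−k·t) = 1.171·0.7017 = 0.8216 mg/L.
Second outfall: C = (2230·0.8216 + 247.0·17.80)/2477 = 2.515 mg/L.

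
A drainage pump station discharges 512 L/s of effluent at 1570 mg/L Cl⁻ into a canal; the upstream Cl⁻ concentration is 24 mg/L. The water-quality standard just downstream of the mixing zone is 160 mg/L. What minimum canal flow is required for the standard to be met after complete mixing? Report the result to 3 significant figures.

5310 L/s

Set C_mix = 160: (Q·24.00 + 512.0·1570) / (Q + 512.0) = 160
→ Q = 512.0·(1570 − 160)/(160 − 24.00) = 5308 L/s.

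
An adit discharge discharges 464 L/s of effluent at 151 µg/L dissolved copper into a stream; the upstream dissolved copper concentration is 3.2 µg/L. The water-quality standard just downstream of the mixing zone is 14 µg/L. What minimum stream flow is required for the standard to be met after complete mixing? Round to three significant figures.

Set C_mix = 14: (Q·3.200 + 464.0·151.0) / (Q + 464.0) = 14
→ Q = 464.0·(151.0 − 14)/(14 − 3.200) = 5886 L/s.

5890 L/s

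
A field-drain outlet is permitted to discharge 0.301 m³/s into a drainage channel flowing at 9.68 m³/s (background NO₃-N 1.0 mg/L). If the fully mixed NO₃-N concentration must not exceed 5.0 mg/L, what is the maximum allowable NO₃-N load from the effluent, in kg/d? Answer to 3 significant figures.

3480 kg/d

Mass balance at the limit: 9.680·1.000 + 0.3010·Cₑ = 9.981·5.0 → Cₑ = 133.6 mg/L.
Load = 0.3010 m³/s × 133.6 g/m³ × 86 400 s/d = 3475 kg/d.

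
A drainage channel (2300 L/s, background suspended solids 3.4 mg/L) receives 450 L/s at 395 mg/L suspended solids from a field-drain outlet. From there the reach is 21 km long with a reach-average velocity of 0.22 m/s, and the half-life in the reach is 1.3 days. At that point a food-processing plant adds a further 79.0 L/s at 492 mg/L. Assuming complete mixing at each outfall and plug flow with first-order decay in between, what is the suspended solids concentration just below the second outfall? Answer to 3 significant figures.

50.1 mg/L

Mixed concentration C = ΣQC/ΣQ = (2300·3.400 + 450.0·395.0) / 2750 = 185600/2750 = 67.48 mg/L; combined flow 2750 L/s.
Travel time t = 21·1000 / 0.22 = 95450 s = 26.52 h.
Half-life 1.3 d → k = ln 2 / 1.3 = 0.5332 d⁻¹.
Applying C = C₀e^(−kt): 67.48 × 0.5548 = 37.44 mg/L.
At the second outfall, C = (2750·37.44 + 79.00·492.0) / (2750 + 79.00) = 50.13 mg/L.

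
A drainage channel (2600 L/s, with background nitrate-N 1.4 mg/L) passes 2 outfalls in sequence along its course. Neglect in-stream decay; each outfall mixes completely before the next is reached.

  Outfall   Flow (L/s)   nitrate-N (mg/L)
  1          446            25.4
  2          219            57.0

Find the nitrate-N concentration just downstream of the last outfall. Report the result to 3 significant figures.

Outfall 1: combined Q = 3046 L/s; C = (2600·1.400 + 446.0·25.40)/3046 = 4.914 mg/L.
Outfall 2: combined Q = 3265 L/s; C = (3046·4.914 + 219.0·57.00)/3265 = 8.408 mg/L.

8.41 mg/L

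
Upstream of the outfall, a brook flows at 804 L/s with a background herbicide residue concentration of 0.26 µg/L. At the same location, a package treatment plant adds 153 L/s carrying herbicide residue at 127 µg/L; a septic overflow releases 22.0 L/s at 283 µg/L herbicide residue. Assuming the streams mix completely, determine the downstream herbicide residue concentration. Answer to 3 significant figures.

Conservation of mass: C = (804.0·0.2600 + 153.0·127.0 + 22.00·283.0) / 979.0 = 25870/979.0 = 26.42 µg/L.

26.4 µg/L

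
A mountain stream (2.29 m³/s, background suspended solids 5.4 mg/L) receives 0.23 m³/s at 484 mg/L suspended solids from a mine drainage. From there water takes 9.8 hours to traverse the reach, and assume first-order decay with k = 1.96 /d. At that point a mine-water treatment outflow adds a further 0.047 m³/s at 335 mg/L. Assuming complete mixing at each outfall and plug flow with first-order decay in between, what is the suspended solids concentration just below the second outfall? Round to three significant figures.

27.8 mg/L

Conservation of mass: C = (2.290·5.400 + 0.2300·484.0) / 2.520 = 123.7/2.520 = 49.08 mg/L; combined flow 2.520 m³/s.
Decay over the reach: 49.08·exp(−kt) = 49.08·0.4492 = 22.05 mg/L.
At the second outfall, C = (2.520·22.05 + 0.04700·335.0) / (2.520 + 0.04700) = 27.78 mg/L.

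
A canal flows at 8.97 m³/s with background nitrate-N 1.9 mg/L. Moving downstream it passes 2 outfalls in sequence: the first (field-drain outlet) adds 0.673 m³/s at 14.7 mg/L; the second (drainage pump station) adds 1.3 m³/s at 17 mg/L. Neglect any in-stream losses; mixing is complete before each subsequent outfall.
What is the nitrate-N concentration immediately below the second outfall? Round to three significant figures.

4.48 mg/L

Outfall 1: combined Q = 9.643 m³/s; C = (8.970·1.900 + 0.6730·14.70)/9.643 = 2.793 mg/L.
Outfall 2: combined Q = 10.94 m³/s; C = (9.643·2.793 + 1.300·17.00)/10.94 = 4.481 mg/L.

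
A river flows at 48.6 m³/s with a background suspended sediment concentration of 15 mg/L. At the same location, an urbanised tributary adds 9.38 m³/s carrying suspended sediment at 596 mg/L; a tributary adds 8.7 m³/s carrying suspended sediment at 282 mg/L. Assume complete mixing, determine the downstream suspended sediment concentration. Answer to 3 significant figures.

Flow-weighted average: C = (48.60·15.00 + 9.380·596.0 + 8.700·282.0) / 66.68 = 8773/66.68 = 131.6 mg/L.

132 mg/L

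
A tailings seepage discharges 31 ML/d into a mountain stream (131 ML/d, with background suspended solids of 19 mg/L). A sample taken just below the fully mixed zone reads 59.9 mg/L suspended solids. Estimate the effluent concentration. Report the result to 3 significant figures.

233 mg/L

Mass balance: 131.0·19.00 + 31.00·Cₑ = 162.0·59.90
→ Cₑ = (162.0·59.90 − 131.0·19.00) / 31.00 = 232.7 mg/L.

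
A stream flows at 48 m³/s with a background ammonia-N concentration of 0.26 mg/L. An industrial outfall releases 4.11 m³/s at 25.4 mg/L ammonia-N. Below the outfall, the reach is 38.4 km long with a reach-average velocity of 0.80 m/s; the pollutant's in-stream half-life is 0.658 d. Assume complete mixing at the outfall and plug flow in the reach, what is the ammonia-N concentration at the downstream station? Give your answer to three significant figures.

Flow-weighted average: C = (48.00·0.2600 + 4.110·25.40) / 52.11 = 116.9/52.11 = 2.243 mg/L.
Travel time t = 38.4·1000 / 0.80 = 48000 s = 13.33 h.
Half-life 0.658 d → k = ln 2 / 0.658 = 1.053 d⁻¹.
Decay over the reach: 2.243·exp(−kt) = 2.243·0.5570 = 1.249 mg/L.

1.25 mg/L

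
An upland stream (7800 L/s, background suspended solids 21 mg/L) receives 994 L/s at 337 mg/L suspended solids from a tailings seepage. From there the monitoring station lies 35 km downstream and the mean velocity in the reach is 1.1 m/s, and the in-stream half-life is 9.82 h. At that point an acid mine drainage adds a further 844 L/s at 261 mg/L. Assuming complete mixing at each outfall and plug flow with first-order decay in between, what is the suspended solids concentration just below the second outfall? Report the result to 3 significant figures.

50.6 mg/L

Conservation of mass: C = (7800·21.00 + 994.0·337.0) / 8794 = 498800/8794 = 56.72 mg/L; combined flow 8794 L/s.
Travel time t = 35·1000 / 1.1 = 31820 s = 8.838 h.
Half-life 9.82 h → k = ln 2 / 9.82 = 0.07059 h⁻¹ = 1.694 d⁻¹.
Applying C = C₀e^(−kt): 56.72 × 0.5359 = 30.39 mg/L.
Second outfall: C = (8794·30.39 + 844.0·261.0)/9638 = 50.59 mg/L.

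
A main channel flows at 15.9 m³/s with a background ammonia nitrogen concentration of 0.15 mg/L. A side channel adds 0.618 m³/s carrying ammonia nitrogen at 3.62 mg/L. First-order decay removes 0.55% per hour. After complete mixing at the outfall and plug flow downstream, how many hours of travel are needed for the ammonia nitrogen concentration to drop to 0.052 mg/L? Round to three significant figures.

Mass balance: C = (15.90·0.1500 + 0.6180·3.620) / 16.52 = 4.622/16.52 = 0.2798 mg/L.
0.55%/h lost → k = −ln(1 − 0.0055) = 0.005515 h⁻¹.
0.2798·exp(−k·t) = 0.052 → t = ln(0.2798/0.052)/k = 1099000 s = 305.1 h.

305 h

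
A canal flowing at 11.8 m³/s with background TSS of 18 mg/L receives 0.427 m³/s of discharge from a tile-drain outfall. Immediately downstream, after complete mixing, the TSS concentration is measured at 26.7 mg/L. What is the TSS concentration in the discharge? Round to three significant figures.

Mass balance: 11.80·18.00 + 0.4270·Cₑ = 12.23·26.70
→ Cₑ = (12.23·26.70 − 11.80·18.00) / 0.4270 = 267.1 mg/L.

267 mg/L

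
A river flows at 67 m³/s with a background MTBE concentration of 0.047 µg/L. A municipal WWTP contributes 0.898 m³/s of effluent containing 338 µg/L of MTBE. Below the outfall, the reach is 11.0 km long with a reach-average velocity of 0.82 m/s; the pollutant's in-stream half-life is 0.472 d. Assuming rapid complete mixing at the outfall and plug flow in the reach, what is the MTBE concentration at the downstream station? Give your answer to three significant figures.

3.60 µg/L

Mass balance: C = (67.00·0.04700 + 0.8980·338.0) / 67.90 = 306.7/67.90 = 4.517 µg/L.
Travel time t = 11.0·1000 / 0.82 = 13410 s = 3.726 h.
Half-life 0.472 d → k = ln 2 / 0.472 = 1.469 d⁻¹.
Decay over the reach: 4.517·exp(−kt) = 4.517·0.7961 = 3.596 µg/L.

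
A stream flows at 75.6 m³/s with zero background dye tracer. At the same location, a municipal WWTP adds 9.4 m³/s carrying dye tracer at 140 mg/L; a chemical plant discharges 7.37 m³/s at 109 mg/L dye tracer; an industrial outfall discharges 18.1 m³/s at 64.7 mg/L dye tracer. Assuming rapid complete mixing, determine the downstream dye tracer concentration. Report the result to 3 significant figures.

Mixed concentration C = ΣQC/ΣQ = (75.60·0 + 9.400·140.0 + 7.370·109.0 + 18.10·64.70) / 110.5 = 3290/110.5 = 29.79 mg/L.

29.8 mg/L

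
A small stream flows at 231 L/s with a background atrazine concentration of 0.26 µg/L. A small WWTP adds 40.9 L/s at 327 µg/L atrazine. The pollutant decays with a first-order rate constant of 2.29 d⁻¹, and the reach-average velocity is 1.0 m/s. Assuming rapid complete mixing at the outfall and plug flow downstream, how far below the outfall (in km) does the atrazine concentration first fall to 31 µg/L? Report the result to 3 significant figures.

Mixed concentration C = ΣQC/ΣQ = (231.0·0.2600 + 40.90·327.0) / 271.9 = 13430/271.9 = 49.41 µg/L.
Set 49.41·exp(−k·t) = 31 → t = ln(49.41/31)/k = 17590 s = 4.885 h.
Distance = v·t = 1.0·17590 = 17590 m = 17.59 km.

17.6 km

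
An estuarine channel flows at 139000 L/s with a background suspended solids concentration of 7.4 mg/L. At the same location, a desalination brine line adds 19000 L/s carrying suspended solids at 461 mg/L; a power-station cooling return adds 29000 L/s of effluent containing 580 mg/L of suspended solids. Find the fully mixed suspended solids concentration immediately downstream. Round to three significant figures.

142 mg/L

After mixing, C = (139000·7.400 + 19000·461.0 + 29000·580.0) / 187000 = 26610000/187000 = 142.3 mg/L.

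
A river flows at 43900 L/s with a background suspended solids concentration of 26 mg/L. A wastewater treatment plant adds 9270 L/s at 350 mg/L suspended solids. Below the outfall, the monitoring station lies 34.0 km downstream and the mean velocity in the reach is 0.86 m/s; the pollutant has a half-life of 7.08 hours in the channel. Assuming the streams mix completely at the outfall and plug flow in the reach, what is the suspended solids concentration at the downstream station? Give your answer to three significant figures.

28.1 mg/L

After mixing, C = (43900·26.00 + 9270·350.0) / 53170 = 4386000/53170 = 82.49 mg/L.
Travel time t = 34.0·1000 / 0.86 = 39530 s = 10.98 h.
Half-life 7.08 h → k = ln 2 / 7.08 = 0.09790 h⁻¹ = 2.350 d⁻¹.
Applying C = C₀e^(−kt): 82.49 × 0.3412 = 28.15 mg/L.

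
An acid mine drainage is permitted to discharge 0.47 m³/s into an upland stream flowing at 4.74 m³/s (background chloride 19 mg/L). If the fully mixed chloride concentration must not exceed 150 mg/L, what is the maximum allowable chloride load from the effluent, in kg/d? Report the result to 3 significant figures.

Mass balance at the limit: 4.740·19.00 + 0.4700·Cₑ = 5.210·150 → Cₑ = 1471 mg/L.
Load = 0.4700 m³/s × 1471 g/m³ × 86 400 s/d = 59740 kg/d.

59700 kg/d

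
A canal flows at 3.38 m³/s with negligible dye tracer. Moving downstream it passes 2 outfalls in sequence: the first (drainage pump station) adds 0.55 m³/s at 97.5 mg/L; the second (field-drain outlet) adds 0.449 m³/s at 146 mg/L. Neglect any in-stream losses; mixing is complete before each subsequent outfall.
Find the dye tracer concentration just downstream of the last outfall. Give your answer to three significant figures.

27.2 mg/L

Below outfall 1: Q → 3.930 m³/s, C = (3.380·0 + 0.5500·97.50)/3.930 = 13.65 mg/L.
Below outfall 2: Q → 4.379 m³/s, C = (3.930·13.65 + 0.4490·146.0)/4.379 = 27.22 mg/L.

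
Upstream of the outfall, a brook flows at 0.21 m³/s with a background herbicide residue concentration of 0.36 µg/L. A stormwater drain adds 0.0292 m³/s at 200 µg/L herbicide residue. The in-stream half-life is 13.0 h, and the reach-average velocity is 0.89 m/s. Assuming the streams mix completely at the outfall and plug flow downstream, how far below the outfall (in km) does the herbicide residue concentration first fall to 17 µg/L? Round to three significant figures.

After mixing, C = (0.2100·0.3600 + 0.02920·200.0) / 0.2392 = 5.916/0.2392 = 24.73 µg/L.
Half-life 13.0 h → k = ln 2 / 13.0 = 0.05332 h⁻¹ = 1.280 d⁻¹.
Set 24.73·exp(−k·t) = 17 → t = ln(24.73/17)/k = 25310 s = 7.030 h.
Distance = v·t = 0.89·25310 = 22520 m = 22.52 km.

22.5 km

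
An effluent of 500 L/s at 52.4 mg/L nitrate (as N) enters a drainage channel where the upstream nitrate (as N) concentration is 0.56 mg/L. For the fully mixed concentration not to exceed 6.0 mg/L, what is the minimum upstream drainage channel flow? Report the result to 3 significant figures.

Set C_mix = 6.0: (Q·0.5600 + 500.0·52.40) / (Q + 500.0) = 6.0
→ Q = 500.0·(52.40 − 6.0)/(6.0 − 0.5600) = 4265 L/s.

4260 L/s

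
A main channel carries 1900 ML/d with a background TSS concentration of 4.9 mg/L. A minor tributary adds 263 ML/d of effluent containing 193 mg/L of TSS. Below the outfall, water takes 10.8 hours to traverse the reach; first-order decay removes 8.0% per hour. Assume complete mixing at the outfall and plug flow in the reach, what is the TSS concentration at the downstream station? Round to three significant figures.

11.3 mg/L

Flow-weighted average: C = (1900·4.900 + 263.0·193.0) / 2163 = 60070/2163 = 27.77 mg/L.
8.0%/h lost → k = −ln(1 − 0.08) = 0.08338 h⁻¹.
First-order decay: C = 27.77·exp(−k·t) = 27.77·0.4064 = 11.29 mg/L.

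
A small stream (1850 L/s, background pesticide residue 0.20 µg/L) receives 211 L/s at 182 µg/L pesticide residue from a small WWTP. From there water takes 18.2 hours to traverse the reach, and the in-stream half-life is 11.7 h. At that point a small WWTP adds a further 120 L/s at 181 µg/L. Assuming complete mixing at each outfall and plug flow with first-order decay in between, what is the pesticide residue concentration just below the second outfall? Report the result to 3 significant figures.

16.0 µg/L

After mixing, C = (1850·0.2000 + 211.0·182.0) / 2061 = 38770/2061 = 18.81 µg/L; combined flow 2061 L/s.
Half-life 11.7 h → k = ln 2 / 11.7 = 0.05924 h⁻¹ = 1.422 d⁻¹.
After decay, C = 18.81 × e^(−kt) = 18.81 × 0.3402 = 6.400 µg/L.
At the second outfall, C = (2061·6.400 + 120.0·181.0) / (2061 + 120.0) = 16.01 µg/L.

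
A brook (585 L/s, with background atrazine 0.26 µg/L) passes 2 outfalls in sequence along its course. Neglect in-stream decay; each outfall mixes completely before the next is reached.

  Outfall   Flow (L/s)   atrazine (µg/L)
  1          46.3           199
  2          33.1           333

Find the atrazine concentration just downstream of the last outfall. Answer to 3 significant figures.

Outfall 1: combined Q = 631.3 L/s; C = (585.0·0.2600 + 46.30·199.0)/631.3 = 14.84 µg/L.
Outfall 2: combined Q = 664.4 L/s; C = (631.3·14.84 + 33.10·333.0)/664.4 = 30.69 µg/L.

30.7 µg/L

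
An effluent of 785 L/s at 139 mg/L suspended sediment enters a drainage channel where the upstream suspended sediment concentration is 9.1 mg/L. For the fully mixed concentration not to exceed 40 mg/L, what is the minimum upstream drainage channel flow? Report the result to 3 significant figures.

Set C_mix = 40: (Q·9.100 + 785.0·139.0) / (Q + 785.0) = 40
→ Q = 785.0·(139.0 − 40)/(40 − 9.100) = 2515 L/s.

2520 L/s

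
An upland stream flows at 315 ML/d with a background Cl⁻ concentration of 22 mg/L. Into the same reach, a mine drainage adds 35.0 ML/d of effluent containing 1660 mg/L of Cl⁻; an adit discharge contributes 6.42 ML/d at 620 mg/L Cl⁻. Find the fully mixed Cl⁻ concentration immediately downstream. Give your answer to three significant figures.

Mass balance: C = (315.0·22.00 + 35.00·1660 + 6.420·620.0) / 356.4 = 69010/356.4 = 193.6 mg/L.

194 mg/L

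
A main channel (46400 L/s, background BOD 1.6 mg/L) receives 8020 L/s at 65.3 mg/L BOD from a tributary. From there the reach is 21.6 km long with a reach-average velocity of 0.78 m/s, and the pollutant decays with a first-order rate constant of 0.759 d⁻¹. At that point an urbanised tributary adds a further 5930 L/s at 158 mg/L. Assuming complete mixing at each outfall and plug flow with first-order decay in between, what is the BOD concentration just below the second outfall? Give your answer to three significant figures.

Mixed concentration C = ΣQC/ΣQ = (46400·1.600 + 8020·65.30) / 54420 = 597900/54420 = 10.99 mg/L; combined flow 54420 L/s.
Travel time t = 21.6·1000 / 0.78 = 27690 s = 7.692 h.
Decay over the reach: 10.99·exp(−kt) = 10.99·0.7841 = 8.615 mg/L.
At the second outfall, C = (54420·8.615 + 5930·158.0) / (54420 + 5930) = 23.29 mg/L.

23.3 mg/L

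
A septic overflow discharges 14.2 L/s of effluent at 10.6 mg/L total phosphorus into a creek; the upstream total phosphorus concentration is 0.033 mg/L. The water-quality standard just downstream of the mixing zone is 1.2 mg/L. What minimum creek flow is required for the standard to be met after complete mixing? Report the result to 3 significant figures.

Set C_mix = 1.2: (Q·0.03300 + 14.20·10.60) / (Q + 14.20) = 1.2
→ Q = 14.20·(10.60 − 1.2)/(1.2 − 0.03300) = 114.4 L/s.

114 L/s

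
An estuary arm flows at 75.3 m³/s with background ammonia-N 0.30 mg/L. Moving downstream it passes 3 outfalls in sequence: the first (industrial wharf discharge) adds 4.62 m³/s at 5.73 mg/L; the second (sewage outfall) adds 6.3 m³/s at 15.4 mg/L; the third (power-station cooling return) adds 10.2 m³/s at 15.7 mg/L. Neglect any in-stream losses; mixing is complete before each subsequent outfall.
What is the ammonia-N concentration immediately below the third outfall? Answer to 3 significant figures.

Outfall 1: combined Q = 79.92 m³/s; C = (75.30·0.3000 + 4.620·5.730)/79.92 = 0.6139 mg/L.
Outfall 2: combined Q = 86.22 m³/s; C = (79.92·0.6139 + 6.300·15.40)/86.22 = 1.694 mg/L.
Outfall 3: combined Q = 96.42 m³/s; C = (86.22·1.694 + 10.20·15.70)/96.42 = 3.176 mg/L.

3.18 mg/L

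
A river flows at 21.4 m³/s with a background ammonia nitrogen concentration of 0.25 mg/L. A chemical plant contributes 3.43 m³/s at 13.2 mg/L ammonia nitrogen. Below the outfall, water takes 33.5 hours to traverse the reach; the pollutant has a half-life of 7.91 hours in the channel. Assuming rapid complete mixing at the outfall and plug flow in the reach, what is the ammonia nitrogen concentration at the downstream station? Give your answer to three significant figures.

0.108 mg/L

Flow-weighted average: C = (21.40·0.2500 + 3.430·13.20) / 24.83 = 50.63/24.83 = 2.039 mg/L.
Half-life 7.91 h → k = ln 2 / 7.91 = 0.08763 h⁻¹ = 2.103 d⁻¹.
After decay, C = 2.039 × e^(−kt) = 2.039 × 0.05310 = 0.1083 mg/L.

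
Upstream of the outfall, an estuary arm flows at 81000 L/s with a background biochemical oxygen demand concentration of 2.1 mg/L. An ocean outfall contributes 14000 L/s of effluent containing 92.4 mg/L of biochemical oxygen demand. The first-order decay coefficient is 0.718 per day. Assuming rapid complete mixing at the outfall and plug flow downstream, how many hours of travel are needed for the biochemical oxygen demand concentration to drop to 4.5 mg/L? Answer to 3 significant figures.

41.1 h

After mixing, C = (81000·2.100 + 14000·92.40) / 95000 = 1464000/95000 = 15.41 mg/L.
15.41·exp(−k·t) = 4.5 → t = ln(15.41/4.5)/k = 148100 s = 41.14 h.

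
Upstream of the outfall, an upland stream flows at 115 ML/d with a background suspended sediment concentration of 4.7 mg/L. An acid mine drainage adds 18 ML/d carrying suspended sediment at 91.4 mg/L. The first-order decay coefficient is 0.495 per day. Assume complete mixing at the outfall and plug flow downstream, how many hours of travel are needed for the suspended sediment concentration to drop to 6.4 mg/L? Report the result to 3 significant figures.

Flow-weighted average: C = (115.0·4.700 + 18.00·91.40) / 133.0 = 2186/133.0 = 16.43 mg/L.
16.43·exp(−k·t) = 6.4 → t = ln(16.43/6.4)/k = 164600 s = 45.72 h.

45.7 h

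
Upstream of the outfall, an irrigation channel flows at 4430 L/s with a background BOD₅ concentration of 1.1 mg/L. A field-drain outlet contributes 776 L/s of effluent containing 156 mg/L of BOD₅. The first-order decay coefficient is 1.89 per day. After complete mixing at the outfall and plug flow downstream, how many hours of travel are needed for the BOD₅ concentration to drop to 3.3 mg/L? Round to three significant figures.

25.3 h

Flow-weighted average: C = (4430·1.100 + 776.0·156.0) / 5206 = 125900/5206 = 24.19 mg/L.
24.19·exp(−k·t) = 3.3 → t = ln(24.19/3.3)/k = 91060 s = 25.30 h.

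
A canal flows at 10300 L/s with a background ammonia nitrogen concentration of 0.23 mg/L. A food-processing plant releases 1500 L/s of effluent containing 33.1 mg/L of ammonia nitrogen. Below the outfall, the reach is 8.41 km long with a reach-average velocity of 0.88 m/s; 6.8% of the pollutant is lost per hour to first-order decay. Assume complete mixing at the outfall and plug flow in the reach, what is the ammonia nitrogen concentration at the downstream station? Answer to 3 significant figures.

3.66 mg/L

Mixed concentration C = ΣQC/ΣQ = (10300·0.2300 + 1500·33.10) / 11800 = 52020/11800 = 4.408 mg/L.
Travel time t = 8.41·1000 / 0.88 = 9557 s = 2.655 h.
6.8%/h lost → k = −ln(1 − 0.068) = 0.07042 h⁻¹.
Decay over the reach: 4.408·exp(−kt) = 4.408·0.8295 = 3.657 mg/L.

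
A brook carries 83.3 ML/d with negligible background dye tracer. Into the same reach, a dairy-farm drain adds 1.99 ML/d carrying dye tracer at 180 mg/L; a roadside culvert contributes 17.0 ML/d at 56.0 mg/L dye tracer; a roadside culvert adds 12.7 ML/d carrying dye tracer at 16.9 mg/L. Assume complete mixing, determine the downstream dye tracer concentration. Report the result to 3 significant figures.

13.3 mg/L

Mass balance: C = (83.30·0 + 1.990·180.0 + 17.00·56.00 + 12.70·16.90) / 115.0 = 1525/115.0 = 13.26 mg/L.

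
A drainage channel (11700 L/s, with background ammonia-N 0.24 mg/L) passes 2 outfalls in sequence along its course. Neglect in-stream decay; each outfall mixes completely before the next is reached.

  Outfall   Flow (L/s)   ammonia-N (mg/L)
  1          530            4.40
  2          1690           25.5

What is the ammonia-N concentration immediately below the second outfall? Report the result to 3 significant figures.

Outfall 1: combined Q = 12230 L/s; C = (11700·0.2400 + 530.0·4.400)/12230 = 0.4203 mg/L.
Outfall 2: combined Q = 13920 L/s; C = (12230·0.4203 + 1690·25.50)/13920 = 3.465 mg/L.

3.47 mg/L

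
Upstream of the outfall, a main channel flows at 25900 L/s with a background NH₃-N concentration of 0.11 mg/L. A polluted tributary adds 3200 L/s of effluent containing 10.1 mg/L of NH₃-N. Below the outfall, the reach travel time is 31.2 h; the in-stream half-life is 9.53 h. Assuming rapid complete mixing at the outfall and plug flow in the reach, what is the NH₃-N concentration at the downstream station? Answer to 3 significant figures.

0.125 mg/L

After mixing, C = (25900·0.1100 + 3200·10.10) / 29100 = 35170/29100 = 1.209 mg/L.
Half-life 9.53 h → k = ln 2 / 9.53 = 0.07273 h⁻¹ = 1.746 d⁻¹.
First-order decay: C = 1.209·exp(−k·t) = 1.209·0.1034 = 0.1249 mg/L.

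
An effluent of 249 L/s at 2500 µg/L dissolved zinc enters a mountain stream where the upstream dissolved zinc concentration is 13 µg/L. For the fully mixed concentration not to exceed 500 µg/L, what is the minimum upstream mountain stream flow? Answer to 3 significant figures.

Set C_mix = 500: (Q·13.00 + 249.0·2500) / (Q + 249.0) = 500
→ Q = 249.0·(2500 − 500)/(500 − 13.00) = 1023 L/s.

1020 L/s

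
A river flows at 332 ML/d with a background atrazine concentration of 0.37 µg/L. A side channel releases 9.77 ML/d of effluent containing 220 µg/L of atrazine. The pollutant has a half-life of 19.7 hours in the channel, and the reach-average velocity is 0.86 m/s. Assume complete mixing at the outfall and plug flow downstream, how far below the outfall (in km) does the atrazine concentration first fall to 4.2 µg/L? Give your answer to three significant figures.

40.4 km

Mass balance: C = (332.0·0.3700 + 9.770·220.0) / 341.8 = 2272/341.8 = 6.648 µg/L.
Half-life 19.7 h → k = ln 2 / 19.7 = 0.03519 h⁻¹ = 0.8444 d⁻¹.
Set 6.648·exp(−k·t) = 4.2 → t = ln(6.648/4.2)/k = 46990 s = 13.05 h.
Distance = v·t = 0.86·46990 = 40410 m = 40.41 km.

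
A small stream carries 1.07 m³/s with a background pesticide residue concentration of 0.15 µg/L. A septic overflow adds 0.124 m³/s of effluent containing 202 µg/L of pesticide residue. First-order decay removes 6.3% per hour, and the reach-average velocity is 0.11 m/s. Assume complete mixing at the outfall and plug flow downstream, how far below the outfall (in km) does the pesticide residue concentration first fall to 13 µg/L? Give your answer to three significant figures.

Mixed concentration C = ΣQC/ΣQ = (1.070·0.1500 + 0.1240·202.0) / 1.194 = 25.21/1.194 = 21.11 µg/L.
6.3%/h lost → k = −ln(1 − 0.063) = 0.06507 h⁻¹.
Set 21.11·exp(−k·t) = 13 → t = ln(21.11/13)/k = 26830 s = 7.452 h.
Distance = v·t = 0.11·26830 = 2951 m = 2.951 km.

2.95 km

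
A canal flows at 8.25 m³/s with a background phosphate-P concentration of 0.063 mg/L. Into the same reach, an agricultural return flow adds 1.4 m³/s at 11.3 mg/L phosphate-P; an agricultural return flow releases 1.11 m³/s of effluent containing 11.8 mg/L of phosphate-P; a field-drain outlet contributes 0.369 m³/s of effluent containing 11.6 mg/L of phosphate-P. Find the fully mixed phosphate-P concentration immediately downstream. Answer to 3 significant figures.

Conservation of mass: C = (8.250·0.06300 + 1.400·11.30 + 1.110·11.80 + 0.3690·11.60) / 11.13 = 33.72/11.13 = 3.030 mg/L.

3.03 mg/L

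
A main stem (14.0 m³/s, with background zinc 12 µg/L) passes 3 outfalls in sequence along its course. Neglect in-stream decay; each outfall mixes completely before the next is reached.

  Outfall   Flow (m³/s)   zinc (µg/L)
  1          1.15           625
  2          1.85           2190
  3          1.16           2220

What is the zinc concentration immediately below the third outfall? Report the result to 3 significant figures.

Below outfall 1: Q → 15.15 m³/s, C = (14.00·12.00 + 1.150·625.0)/15.15 = 58.53 µg/L.
Below outfall 2: Q → 17.00 m³/s, C = (15.15·58.53 + 1.850·2190)/17.00 = 290.5 µg/L.
Below outfall 3: Q → 18.16 m³/s, C = (17.00·290.5 + 1.160·2220)/18.16 = 413.7 µg/L.

414 µg/L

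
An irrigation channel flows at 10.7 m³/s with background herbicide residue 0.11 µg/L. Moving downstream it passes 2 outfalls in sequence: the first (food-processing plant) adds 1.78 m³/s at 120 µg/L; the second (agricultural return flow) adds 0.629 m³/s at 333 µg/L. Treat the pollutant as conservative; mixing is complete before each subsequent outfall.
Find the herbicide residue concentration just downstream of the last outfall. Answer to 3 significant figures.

32.4 µg/L

Outfall 1: combined Q = 12.48 m³/s; C = (10.70·0.1100 + 1.780·120.0)/12.48 = 17.21 µg/L.
Outfall 2: combined Q = 13.11 m³/s; C = (12.48·17.21 + 0.6290·333.0)/13.11 = 32.36 µg/L.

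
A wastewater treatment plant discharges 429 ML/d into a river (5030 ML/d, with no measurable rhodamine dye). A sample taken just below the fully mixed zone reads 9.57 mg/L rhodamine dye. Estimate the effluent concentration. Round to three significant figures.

122 mg/L

Mass balance: 5030·0 + 429.0·Cₑ = 5459·9.570
→ Cₑ = (5459·9.570 − 5030·0) / 429.0 = 121.8 mg/L.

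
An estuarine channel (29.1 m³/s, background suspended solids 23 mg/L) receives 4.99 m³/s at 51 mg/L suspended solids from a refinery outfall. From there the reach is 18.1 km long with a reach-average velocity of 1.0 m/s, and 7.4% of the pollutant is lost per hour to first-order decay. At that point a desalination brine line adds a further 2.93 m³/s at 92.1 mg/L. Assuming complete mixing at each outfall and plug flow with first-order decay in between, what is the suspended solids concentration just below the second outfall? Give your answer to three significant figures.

24.2 mg/L

After mixing, C = (29.10·23.00 + 4.990·51.00) / 34.09 = 923.8/34.09 = 27.10 mg/L; combined flow 34.09 m³/s.
Travel time t = 18.1·1000 / 1.0 = 18100 s = 5.028 h.
7.4%/h lost → k = −ln(1 − 0.074) = 0.07688 h⁻¹.
Applying C = C₀e^(−kt): 27.10 × 0.6794 = 18.41 mg/L.
Second outfall: C = (34.09·18.41 + 2.930·92.10)/37.02 = 24.24 mg/L.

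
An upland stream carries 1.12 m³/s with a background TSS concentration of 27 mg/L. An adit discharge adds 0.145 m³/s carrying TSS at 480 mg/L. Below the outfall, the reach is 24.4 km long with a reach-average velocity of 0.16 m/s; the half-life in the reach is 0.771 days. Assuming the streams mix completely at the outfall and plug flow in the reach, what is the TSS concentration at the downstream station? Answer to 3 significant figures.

Mixed concentration C = ΣQC/ΣQ = (1.120·27.00 + 0.1450·480.0) / 1.265 = 99.84/1.265 = 78.92 mg/L.
Travel time t = 24.4·1000 / 0.16 = 152500 s = 42.36 h.
Half-life 0.771 d → k = ln 2 / 0.771 = 0.8990 d⁻¹.
Decay over the reach: 78.92·exp(−kt) = 78.92·0.2046 = 16.15 mg/L.

16.1 mg/L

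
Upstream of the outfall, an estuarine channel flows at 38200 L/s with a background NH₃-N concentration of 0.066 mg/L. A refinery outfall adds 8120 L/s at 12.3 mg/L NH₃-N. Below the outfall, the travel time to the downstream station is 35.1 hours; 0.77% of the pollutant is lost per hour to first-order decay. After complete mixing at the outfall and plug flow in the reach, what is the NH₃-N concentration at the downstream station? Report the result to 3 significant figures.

Conservation of mass: C = (38200·0.06600 + 8120·12.30) / 46320 = 102400/46320 = 2.211 mg/L.
0.77%/h lost → k = −ln(1 − 0.0077) = 0.007730 h⁻¹.
Decay over the reach: 2.211·exp(−kt) = 2.211·0.7624 = 1.685 mg/L.

1.69 mg/L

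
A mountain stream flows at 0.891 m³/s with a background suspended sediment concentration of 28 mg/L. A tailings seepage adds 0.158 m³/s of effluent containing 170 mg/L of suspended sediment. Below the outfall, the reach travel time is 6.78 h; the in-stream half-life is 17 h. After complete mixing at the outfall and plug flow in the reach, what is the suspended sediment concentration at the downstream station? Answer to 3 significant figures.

After mixing, C = (0.8910·28.00 + 0.1580·170.0) / 1.049 = 51.81/1.049 = 49.39 mg/L.
Half-life 17 h → k = ln 2 / 17 = 0.04077 h⁻¹ = 0.9786 d⁻¹.
After decay, C = 49.39 × e^(−kt) = 49.39 × 0.7585 = 37.46 mg/L.

37.5 mg/L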